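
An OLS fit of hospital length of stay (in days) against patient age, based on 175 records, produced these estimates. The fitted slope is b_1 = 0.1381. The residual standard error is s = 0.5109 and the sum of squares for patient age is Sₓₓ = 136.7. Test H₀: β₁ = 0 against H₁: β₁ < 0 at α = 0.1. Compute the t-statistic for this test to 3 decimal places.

t = 3.160

SE(b_1) = s/√Sₓₓ = 0.5109/√136.7 = 0.043697.
t = 0.1381 / 0.043697 = 3.160.
df = n − 2 = 173.
One-sided p ≈ 0.9991, which is ≥ 0.1, so fail to reject H₀.
The data do not give significant evidence that the true slope on patient age is negative.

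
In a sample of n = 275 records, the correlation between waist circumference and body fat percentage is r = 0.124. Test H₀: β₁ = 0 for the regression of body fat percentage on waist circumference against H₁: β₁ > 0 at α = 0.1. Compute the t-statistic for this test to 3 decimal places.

t = 2.065

t = r·√(n − 2)/√(1 − r²) = 0.124·√273/√0.984624 = 2.065.
df = n − 2 = 273.
One-sided p ≈ 0.0199, which is < 0.1, so reject H₀.
There is evidence of a linear association between waist circumference and body fat percentage.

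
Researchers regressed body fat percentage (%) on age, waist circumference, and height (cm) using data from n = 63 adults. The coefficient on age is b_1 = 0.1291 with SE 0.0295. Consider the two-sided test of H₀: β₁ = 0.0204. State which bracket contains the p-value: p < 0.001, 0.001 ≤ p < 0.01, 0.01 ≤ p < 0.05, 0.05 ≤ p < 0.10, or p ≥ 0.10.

p < 0.001

t = (0.1291 − 0.0204) / 0.0295 = 3.685.
df = n − k − 1 = 63 − 3 − 1 = 59.
Two-sided p = 2·P(T_{59} > |t|) ≈ 0.0005.
So p < 0.001.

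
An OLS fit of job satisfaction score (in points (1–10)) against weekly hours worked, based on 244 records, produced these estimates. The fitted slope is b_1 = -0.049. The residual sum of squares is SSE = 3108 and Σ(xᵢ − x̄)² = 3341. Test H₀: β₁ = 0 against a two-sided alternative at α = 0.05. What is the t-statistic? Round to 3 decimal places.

MSE = SSE/(n − 2) = 3108/242 = 12.843.
SE(b_1) = √(MSE/Sₓₓ) = √(12.843/3341) = 0.0620004.
t = -0.049 / 0.0620004 = -0.790.
df = n − 2 = 242.
Two-sided p ≈ 0.4301, which is ≥ 0.05, so fail to reject H₀.
The data do not give significant evidence of an association between weekly hours worked and job satisfaction score.

t = -0.790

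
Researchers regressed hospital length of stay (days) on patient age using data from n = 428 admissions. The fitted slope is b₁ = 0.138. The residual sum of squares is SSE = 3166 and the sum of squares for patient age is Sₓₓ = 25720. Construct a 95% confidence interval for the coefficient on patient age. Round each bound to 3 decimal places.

(0.105, 0.171)

MSE = SSE/(n − 2) = 3166/426 = 7.43192.
SE(b₁) = √(MSE/Sₓₓ) = √(7.43192/25720) = 0.0169987.
df = n − 2 = 426.
t* = t_{0.025, 426} = 1.965548.
Margin = t* × SE = 1.965548 × 0.0169987 = 0.03341.
CI: 0.138 ± 0.03341 → (0.105, 0.171).
With 95% confidence, each one-unit increase in patient age is associated with a change of between 0.105 and 0.171 days in hospital length of stay.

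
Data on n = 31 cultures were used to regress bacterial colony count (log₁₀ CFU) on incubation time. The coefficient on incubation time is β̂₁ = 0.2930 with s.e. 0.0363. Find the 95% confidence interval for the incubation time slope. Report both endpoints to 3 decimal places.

df = n − 2 = 31 − 2 = 29.
t* = t_{0.025, 29} = 2.04523.
Margin = t* × SE = 2.04523 × 0.0363 = 0.07424.
CI: 0.2930 ± 0.07424 → (0.219, 0.367).
With 95% confidence, each one-unit increase in incubation time is associated with a change of between 0.219 and 0.367 log₁₀ CFU in bacterial colony count.

(0.219, 0.367)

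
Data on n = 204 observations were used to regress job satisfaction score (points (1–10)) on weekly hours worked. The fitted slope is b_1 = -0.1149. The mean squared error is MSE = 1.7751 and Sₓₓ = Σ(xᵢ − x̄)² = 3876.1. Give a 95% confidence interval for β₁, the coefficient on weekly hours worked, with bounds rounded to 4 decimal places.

SE(b_1) = √(MSE/Sₓₓ) = √(1.7751/3876.1) = 0.0214.
df = n − 2 = 202.
t* = t_{0.025, 202} = 1.971777.
Margin = t* × SE = 1.971777 × 0.0214 = 0.042196.
CI: -0.1149 ± 0.042196 → (-0.1571, -0.0727).
With 95% confidence, each one-unit increase in weekly hours worked is associated with a change of between -0.1571 and -0.0727 points (1–10) in job satisfaction score.

(-0.1571, -0.0727)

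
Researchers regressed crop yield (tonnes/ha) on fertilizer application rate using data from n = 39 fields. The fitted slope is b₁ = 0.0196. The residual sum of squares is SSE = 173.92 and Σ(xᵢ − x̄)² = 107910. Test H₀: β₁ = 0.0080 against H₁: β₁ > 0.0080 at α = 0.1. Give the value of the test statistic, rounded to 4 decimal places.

MSE = SSE/(n − 2) = 173.92/37 = 4.70054.
SE(b₁) = √(MSE/Sₓₓ) = √(4.70054/107910) = 0.00659999.
t = (0.0196 − 0.0080) / 0.00659999 = 1.7576.
df = n − 2 = 37.
One-sided p ≈ 0.0435, which is < 0.1, so reject H₀.
There is evidence that the true slope on fertilizer application rate exceeds 0.0080 tonnes/ha per unit.

t = 1.7576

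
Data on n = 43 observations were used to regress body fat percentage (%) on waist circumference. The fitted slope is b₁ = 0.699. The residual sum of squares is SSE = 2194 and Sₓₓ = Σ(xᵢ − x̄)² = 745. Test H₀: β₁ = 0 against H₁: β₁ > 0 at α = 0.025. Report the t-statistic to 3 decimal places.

t = 2.608

MSE = SSE/(n − 2) = 2194/41 = 53.5122.
SE(b₁) = √(MSE/Sₓₓ) = √(53.5122/745) = 0.268008.
t = 0.699 / 0.268008 = 2.608.
df = n − 2 = 41.
One-sided p ≈ 0.0063, which is < 0.025, so reject H₀.
There is evidence that the true slope on waist circumference is positive.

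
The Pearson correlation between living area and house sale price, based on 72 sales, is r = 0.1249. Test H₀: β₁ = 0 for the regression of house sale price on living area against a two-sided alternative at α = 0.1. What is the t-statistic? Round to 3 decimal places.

t = 1.053

t = r·√(n − 2)/√(1 − r²) = 0.1249·√70/√0.9844 = 1.053.
df = n − 2 = 70.
Two-sided p ≈ 0.2959, which is ≥ 0.1, so fail to reject H₀.
The data do not give significant evidence of a linear association between living area and house sale price.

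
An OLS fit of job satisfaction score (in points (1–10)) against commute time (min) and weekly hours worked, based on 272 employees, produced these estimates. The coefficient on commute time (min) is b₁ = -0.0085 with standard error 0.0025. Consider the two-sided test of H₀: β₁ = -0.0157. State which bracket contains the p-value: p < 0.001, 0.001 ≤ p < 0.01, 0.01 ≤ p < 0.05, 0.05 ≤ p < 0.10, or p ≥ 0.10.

t = (-0.0085 − (-0.0157)) / 0.0025 = 2.880.
df = n − k − 1 = 272 − 2 − 1 = 269.
Two-sided p = 2·P(T_{269} > |t|) ≈ 0.0043.
So 0.001 ≤ p < 0.01.

0.001 ≤ p < 0.01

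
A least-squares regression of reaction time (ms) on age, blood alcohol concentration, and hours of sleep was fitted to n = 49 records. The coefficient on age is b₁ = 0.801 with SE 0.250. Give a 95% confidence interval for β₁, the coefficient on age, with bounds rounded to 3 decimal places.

df = n − k − 1 = 49 − 3 − 1 = 45.
t* = t_{0.025, 45} = 2.014103.
Margin = t* × SE = 2.014103 × 0.250 = 0.50353.
CI: 0.801 ± 0.50353 → (0.297, 1.305).
With 95% confidence, each one-unit increase in age is associated with a change of between 0.297 and 1.305 ms in reaction time, holding the other predictors fixed.

(0.297, 1.305)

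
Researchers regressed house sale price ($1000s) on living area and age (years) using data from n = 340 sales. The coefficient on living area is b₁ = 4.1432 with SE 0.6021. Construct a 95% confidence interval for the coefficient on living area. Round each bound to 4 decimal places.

(2.9589, 5.3275)

df = n − k − 1 = 340 − 2 − 1 = 337.
t* = t_{0.025, 337} = 1.967028.
Margin = t* × SE = 1.967028 × 0.6021 = 1.184348.
CI: 4.1432 ± 1.184348 → (2.9589, 5.3275).
With 95% confidence, each one-unit increase in living area is associated with a change of between 2.9589 and 5.3275 $1000s in house sale price, holding the other predictors fixed.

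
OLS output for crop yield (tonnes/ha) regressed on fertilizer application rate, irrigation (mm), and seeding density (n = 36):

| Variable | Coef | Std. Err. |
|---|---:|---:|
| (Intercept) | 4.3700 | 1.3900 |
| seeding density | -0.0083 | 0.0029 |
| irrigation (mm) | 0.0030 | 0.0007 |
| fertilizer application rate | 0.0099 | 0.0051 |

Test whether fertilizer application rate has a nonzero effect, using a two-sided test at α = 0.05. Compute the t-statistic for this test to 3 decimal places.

t = 1.941

Read off: b = 0.0099, SE = 0.0051 for fertilizer application rate.
H₀: β₁ = 0 vs H₁: β₁ ≠ 0.
t = 0.0099 / 0.0051 = 1.941.
df = n − k − 1 = 36 − 3 − 1 = 32.
Two-sided p ≈ 0.0611, which is ≥ 0.05, so fail to reject H₀.
The data do not give significant evidence of an association between fertilizer application rate and crop yield, after adjusting for the other predictors.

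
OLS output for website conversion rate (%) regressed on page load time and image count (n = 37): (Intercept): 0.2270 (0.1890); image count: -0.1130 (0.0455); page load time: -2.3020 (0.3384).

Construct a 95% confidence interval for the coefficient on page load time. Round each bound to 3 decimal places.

(-2.990, -1.614)

Read off: b = -2.3020, SE = 0.3384 for page load time.
df = n − k − 1 = 37 − 2 − 1 = 34.
t* = t_{0.025, 34} = 2.032245.
Margin = t* × SE = 2.032245 × 0.3384 = 0.68771.
CI: -2.3020 ± 0.68771 → (-2.990, -1.614).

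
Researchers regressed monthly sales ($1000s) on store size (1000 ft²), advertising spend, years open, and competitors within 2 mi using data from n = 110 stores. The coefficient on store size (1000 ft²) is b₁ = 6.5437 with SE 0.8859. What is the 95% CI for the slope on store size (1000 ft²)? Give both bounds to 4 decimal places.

(4.7871, 8.3003)

df = n − k − 1 = 110 − 4 − 1 = 105.
t* = t_{0.025, 105} = 1.982815.
Margin = t* × SE = 1.982815 × 0.8859 = 1.756576.
CI: 6.5437 ± 1.756576 → (4.7871, 8.3003).
With 95% confidence, each one-unit increase in store size (1000 ft²) is associated with a change of between 4.7871 and 8.3003 $1000s in monthly sales, holding the other predictors fixed.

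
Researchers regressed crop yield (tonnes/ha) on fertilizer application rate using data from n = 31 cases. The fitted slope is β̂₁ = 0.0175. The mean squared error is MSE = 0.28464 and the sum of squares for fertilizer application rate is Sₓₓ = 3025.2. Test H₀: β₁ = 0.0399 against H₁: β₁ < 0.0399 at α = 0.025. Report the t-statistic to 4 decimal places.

t = -2.3093

SE(β̂₁) = √(MSE/Sₓₓ) = √(0.28464/3025.2) = 0.00969998.
t = (0.0175 − 0.0399) / 0.00969998 = -2.3093.
df = n − 2 = 29.
One-sided p ≈ 0.0141, which is < 0.025, so reject H₀.
There is evidence that the true slope on fertilizer application rate is below 0.0399 tonnes/ha per unit.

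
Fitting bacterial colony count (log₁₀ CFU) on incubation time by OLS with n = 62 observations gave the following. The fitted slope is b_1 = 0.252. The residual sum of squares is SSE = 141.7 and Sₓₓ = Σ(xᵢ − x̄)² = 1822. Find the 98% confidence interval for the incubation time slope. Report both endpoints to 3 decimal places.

(0.166, 0.338)

MSE = SSE/(n − 2) = 141.7/60 = 2.36167.
SE(b_1) = √(MSE/Sₓₓ) = √(2.36167/1822) = 0.0360027.
df = n − 2 = 60.
t* = t_{0.01, 60} = 2.390119.
Margin = t* × SE = 2.390119 × 0.0360027 = 0.08605.
CI: 0.252 ± 0.08605 → (0.166, 0.338).
With 98% confidence, each one-unit increase in incubation time is associated with a change of between 0.166 and 0.338 log₁₀ CFU in bacterial colony count.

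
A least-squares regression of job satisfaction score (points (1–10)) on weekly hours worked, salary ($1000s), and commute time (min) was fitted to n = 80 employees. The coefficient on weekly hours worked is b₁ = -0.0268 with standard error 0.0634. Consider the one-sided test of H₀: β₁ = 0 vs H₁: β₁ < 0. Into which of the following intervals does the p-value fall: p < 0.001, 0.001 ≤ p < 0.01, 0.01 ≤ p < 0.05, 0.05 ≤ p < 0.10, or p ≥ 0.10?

t = -0.0268 / 0.0634 = -0.423.
df = n − k − 1 = 80 − 3 − 1 = 76.
One-sided p = P(T_{76} < t) ≈ 0.3368.
So p ≥ 0.10.

p ≥ 0.10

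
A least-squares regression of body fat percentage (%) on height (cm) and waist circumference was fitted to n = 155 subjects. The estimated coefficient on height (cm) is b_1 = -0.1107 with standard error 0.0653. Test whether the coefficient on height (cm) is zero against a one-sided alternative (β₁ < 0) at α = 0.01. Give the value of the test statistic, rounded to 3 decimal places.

H₀: β₁ = 0 vs H₁: β₁ < 0.
t = (b_1 − β₁⁰)/SE = -0.1107 / 0.0653 = -1.695.
df = n − k − 1 = 155 − 2 − 1 = 152.
One-sided p ≈ 0.0460, which is ≥ 0.01, so fail to reject H₀.
The data do not give significant evidence that the true slope on height (cm) is negative, holding the other predictors fixed.

t = -1.695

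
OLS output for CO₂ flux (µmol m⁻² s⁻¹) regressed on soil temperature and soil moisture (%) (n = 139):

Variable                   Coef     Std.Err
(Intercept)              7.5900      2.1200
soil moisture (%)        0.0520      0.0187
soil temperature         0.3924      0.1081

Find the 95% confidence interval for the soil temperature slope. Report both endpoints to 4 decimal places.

(0.1786, 0.6062)

Read off: b = 0.3924, SE = 0.1081 for soil temperature.
df = n − k − 1 = 139 − 2 − 1 = 136.
t* = t_{0.025, 136} = 1.977561.
Margin = t* × SE = 1.977561 × 0.1081 = 0.213774.
CI: 0.3924 ± 0.213774 → (0.1786, 0.6062).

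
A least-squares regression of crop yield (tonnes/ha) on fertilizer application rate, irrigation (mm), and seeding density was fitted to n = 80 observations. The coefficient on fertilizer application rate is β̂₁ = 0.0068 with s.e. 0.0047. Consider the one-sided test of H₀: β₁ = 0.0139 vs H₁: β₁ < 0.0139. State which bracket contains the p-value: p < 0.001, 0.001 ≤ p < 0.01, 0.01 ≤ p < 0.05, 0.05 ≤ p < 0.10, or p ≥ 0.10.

t = (0.0068 − 0.0139) / 0.0047 = -1.511.
df = n − k − 1 = 80 − 3 − 1 = 76.
One-sided p = P(T_{76} < t) ≈ 0.0675.
So 0.05 ≤ p < 0.10.

0.05 ≤ p < 0.10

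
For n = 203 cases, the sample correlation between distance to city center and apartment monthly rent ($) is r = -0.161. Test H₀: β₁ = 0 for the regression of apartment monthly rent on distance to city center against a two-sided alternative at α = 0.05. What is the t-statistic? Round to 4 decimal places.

t = -2.3127

t = r·√(n − 2)/√(1 − r²) = -0.161·√201/√0.974079 = -2.3127.
df = n − 2 = 201.
Two-sided p ≈ 0.0217, which is < 0.05, so reject H₀.
There is evidence of a linear association between distance to city center and apartment monthly rent.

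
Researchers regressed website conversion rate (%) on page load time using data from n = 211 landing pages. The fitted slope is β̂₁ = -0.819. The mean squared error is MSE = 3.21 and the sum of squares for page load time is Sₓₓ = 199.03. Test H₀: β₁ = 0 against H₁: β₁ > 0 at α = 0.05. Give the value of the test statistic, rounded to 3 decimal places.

t = -6.449

SE(β̂₁) = √(MSE/Sₓₓ) = √(3.21/199.03) = 0.126997.
t = -0.819 / 0.126997 = -6.449.
df = n − 2 = 209.
One-sided p ≈ 1.0000, which is ≥ 0.05, so fail to reject H₀.
The data do not give significant evidence that the true slope on page load time is positive.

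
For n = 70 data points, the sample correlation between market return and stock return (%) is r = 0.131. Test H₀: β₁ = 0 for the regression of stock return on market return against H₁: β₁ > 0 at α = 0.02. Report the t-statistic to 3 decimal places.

t = r·√(n − 2)/√(1 − r²) = 0.131·√68/√0.982839 = 1.090.
df = n − 2 = 68.
One-sided p ≈ 0.1399, which is ≥ 0.02, so fail to reject H₀.
The data do not give significant evidence of a linear association between market return and stock return.

t = 1.090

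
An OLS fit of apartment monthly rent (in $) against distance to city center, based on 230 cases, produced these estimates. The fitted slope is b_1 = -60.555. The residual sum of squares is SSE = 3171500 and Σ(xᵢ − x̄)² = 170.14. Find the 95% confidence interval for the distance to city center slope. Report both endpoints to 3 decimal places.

MSE = SSE/(n − 2) = 3171500/228 = 13910.1.
SE(b_1) = √(MSE/Sₓₓ) = √(13910.1/170.14) = 9.04194.
df = n − 2 = 228.
t* = t_{0.025, 228} = 1.970423.
Margin = t* × SE = 1.970423 × 9.04194 = 17.81645.
CI: -60.555 ± 17.81645 → (-78.371, -42.739).
With 95% confidence, each one-unit increase in distance to city center is associated with a change of between -78.371 and -42.739 $ in apartment monthly rent.

(-78.371, -42.739)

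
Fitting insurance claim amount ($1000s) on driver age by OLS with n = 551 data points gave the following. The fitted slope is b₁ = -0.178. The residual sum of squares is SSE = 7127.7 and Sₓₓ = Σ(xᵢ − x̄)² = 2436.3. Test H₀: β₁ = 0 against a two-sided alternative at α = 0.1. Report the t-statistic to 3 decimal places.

t = -2.438

MSE = SSE/(n − 2) = 7127.7/549 = 12.9831.
SE(b₁) = √(MSE/Sₓₓ) = √(12.9831/2436.3) = 0.073.
t = -0.178 / 0.073 = -2.438.
df = n − 2 = 549.
Two-sided p ≈ 0.0151, which is < 0.1, so reject H₀.
There is evidence that driver age is associated with insurance claim amount.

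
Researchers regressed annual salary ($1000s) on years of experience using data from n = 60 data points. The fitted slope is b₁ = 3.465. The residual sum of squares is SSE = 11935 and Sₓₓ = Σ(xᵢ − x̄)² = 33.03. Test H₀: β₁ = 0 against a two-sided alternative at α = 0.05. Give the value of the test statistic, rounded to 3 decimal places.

MSE = SSE/(n − 2) = 11935/58 = 205.776.
SE(b₁) = √(MSE/Sₓₓ) = √(205.776/33.03) = 2.49599.
t = 3.465 / 2.49599 = 1.388.
df = n − 2 = 58.
Two-sided p ≈ 0.1704, which is ≥ 0.05, so fail to reject H₀.
The data do not give significant evidence of an association between years of experience and annual salary.

t = 1.388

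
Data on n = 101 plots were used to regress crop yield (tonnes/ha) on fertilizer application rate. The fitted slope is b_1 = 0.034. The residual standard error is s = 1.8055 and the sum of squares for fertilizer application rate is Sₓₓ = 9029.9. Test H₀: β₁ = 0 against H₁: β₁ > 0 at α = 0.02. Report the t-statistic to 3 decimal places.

SE(b_1) = s/√Sₓₓ = 1.8055/√9029.9 = 0.0190001.
t = 0.034 / 0.0190001 = 1.789.
df = n − 2 = 99.
One-sided p ≈ 0.0383, which is ≥ 0.02, so fail to reject H₀.
The data do not give significant evidence that the true slope on fertilizer application rate is positive.

t = 1.789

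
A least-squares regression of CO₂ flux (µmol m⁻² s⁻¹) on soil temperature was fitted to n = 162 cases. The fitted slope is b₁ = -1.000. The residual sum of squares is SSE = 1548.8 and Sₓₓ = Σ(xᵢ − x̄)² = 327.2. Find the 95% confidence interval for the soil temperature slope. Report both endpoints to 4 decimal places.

MSE = SSE/(n − 2) = 1548.8/160 = 9.68.
SE(b₁) = √(MSE/Sₓₓ) = √(9.68/327.2) = 0.172001.
df = n − 2 = 160.
t* = t_{0.025, 160} = 1.974902.
Margin = t* × SE = 1.974902 × 0.172001 = 0.339685.
CI: -1.000 ± 0.339685 → (-1.3397, -0.6603).
With 95% confidence, each one-unit increase in soil temperature is associated with a change of between -1.3397 and -0.6603 µmol m⁻² s⁻¹ in CO₂ flux.

(-1.3397, -0.6603)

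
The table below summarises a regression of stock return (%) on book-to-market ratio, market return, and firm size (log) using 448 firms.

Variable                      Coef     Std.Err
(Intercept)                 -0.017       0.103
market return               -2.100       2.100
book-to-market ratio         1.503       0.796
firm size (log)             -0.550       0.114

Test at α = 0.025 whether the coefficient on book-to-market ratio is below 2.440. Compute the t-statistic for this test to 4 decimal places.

t = -1.1771

Read off: b = 1.503, SE = 0.796 for book-to-market ratio.
H₀: β₁ = 2.440 vs H₁: β₁ < 2.440.
t = (1.503 − 2.440) / 0.796 = -1.1771.
df = n − k − 1 = 448 − 3 − 1 = 444.
One-sided p ≈ 0.1199, which is ≥ 0.025, so fail to reject H₀.
The data do not give significant evidence that the true slope on book-to-market ratio is below 2.440 % per unit, holding the other predictors fixed.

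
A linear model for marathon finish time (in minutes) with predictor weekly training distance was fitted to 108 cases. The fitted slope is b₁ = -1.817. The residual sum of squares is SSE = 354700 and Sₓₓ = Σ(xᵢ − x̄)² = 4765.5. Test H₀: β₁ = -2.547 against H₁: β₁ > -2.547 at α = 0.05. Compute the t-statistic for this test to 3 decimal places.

t = 0.871

MSE = SSE/(n − 2) = 354700/106 = 3346.23.
SE(b₁) = √(MSE/Sₓₓ) = √(3346.23/4765.5) = 0.83796.
t = (-1.817 − (-2.547)) / 0.83796 = 0.871.
df = n − 2 = 106.
One-sided p ≈ 0.1928, which is ≥ 0.05, so fail to reject H₀.
The data do not give significant evidence that the true slope on weekly training distance exceeds -2.547 minutes per unit.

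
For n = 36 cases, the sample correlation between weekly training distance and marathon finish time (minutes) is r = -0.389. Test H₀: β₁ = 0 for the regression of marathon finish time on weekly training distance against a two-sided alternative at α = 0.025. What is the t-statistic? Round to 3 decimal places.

t = r·√(n − 2)/√(1 − r²) = -0.389·√34/√0.848679 = -2.462.
df = n − 2 = 34.
Two-sided p ≈ 0.0190, which is < 0.025, so reject H₀.
There is evidence of a linear association between weekly training distance and marathon finish time.

t = -2.462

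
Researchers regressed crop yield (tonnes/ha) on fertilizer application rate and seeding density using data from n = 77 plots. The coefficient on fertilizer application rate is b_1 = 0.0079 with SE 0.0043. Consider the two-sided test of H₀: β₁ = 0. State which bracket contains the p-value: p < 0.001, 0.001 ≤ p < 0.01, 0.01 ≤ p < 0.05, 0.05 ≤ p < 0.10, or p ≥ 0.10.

t = 0.0079 / 0.0043 = 1.837.
df = n − k − 1 = 77 − 2 − 1 = 74.
Two-sided p = 2·P(T_{74} > |t|) ≈ 0.0702.
So 0.05 ≤ p < 0.10.

0.05 ≤ p < 0.10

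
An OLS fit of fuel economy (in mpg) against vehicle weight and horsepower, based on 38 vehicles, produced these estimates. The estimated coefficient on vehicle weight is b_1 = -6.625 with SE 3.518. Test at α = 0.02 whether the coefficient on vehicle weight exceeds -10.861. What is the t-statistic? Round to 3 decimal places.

H₀: β₁ = -10.861 vs H₁: β₁ > -10.861.
t = (b_1 − β₁⁰)/SE = (-6.625 − (-10.861)) / 3.518 = 1.204.
df = n − k − 1 = 38 − 2 − 1 = 35.
One-sided p ≈ 0.1183, which is ≥ 0.02, so fail to reject H₀.
The data do not give significant evidence that the true slope on vehicle weight exceeds -10.861 mpg per unit, holding the other predictors fixed.

t = 1.204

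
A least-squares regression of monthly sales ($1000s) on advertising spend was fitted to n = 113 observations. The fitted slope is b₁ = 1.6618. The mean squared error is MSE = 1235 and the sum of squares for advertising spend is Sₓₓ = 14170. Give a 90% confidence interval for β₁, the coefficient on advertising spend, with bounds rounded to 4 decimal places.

SE(b₁) = √(MSE/Sₓₓ) = √(1235/14170) = 0.295222.
df = n − 2 = 111.
t* = t_{0.05, 111} = 1.658697.
Margin = t* × SE = 1.658697 × 0.295222 = 0.489684.
CI: 1.6618 ± 0.489684 → (1.1721, 2.1515).
With 90% confidence, each one-unit increase in advertising spend is associated with a change of between 1.1721 and 2.1515 $1000s in monthly sales.

(1.1721, 2.1515)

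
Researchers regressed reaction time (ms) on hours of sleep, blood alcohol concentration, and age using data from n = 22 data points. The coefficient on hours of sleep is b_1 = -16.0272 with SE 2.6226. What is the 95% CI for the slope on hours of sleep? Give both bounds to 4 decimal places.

df = n − k − 1 = 22 − 3 − 1 = 18.
t* = t_{0.025, 18} = 2.100922.
Margin = t* × SE = 2.100922 × 2.6226 = 5.509878.
CI: -16.0272 ± 5.509878 → (-21.5371, -10.5173).
With 95% confidence, each one-unit increase in hours of sleep is associated with a change of between -21.5371 and -10.5173 ms in reaction time, holding the other predictors fixed.

(-21.5371, -10.5173)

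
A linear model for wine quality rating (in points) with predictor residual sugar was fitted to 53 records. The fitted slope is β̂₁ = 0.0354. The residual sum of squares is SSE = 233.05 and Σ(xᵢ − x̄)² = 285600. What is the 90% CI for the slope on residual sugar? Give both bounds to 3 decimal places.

(0.029, 0.042)

MSE = SSE/(n − 2) = 233.05/51 = 4.56961.
SE(β̂₁) = √(MSE/Sₓₓ) = √(4.56961/285600) = 0.004.
df = n − 2 = 51.
t* = t_{0.05, 51} = 1.675285.
Margin = t* × SE = 1.675285 × 0.004 = 0.00670.
CI: 0.0354 ± 0.00670 → (0.029, 0.042).
With 90% confidence, each one-unit increase in residual sugar is associated with a change of between 0.029 and 0.042 points in wine quality rating.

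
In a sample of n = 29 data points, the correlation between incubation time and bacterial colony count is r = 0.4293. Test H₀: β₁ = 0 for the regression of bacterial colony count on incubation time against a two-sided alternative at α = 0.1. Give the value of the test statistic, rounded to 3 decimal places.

t = 2.470

t = r·√(n − 2)/√(1 − r²) = 0.4293·√27/√0.815702 = 2.470.
df = n − 2 = 27.
Two-sided p ≈ 0.0201, which is < 0.1, so reject H₀.
There is evidence of a linear association between incubation time and bacterial colony count.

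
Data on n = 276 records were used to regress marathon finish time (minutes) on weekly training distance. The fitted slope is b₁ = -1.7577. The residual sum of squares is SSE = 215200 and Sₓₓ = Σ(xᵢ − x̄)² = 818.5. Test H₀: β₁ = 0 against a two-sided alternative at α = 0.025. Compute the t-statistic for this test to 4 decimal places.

MSE = SSE/(n − 2) = 215200/274 = 785.401.
SE(b₁) = √(MSE/Sₓₓ) = √(785.401/818.5) = 0.979572.
t = -1.7577 / 0.979572 = -1.7944.
df = n − 2 = 274.
Two-sided p ≈ 0.0739, which is ≥ 0.025, so fail to reject H₀.
The data do not give significant evidence of an association between weekly training distance and marathon finish time.

t = -1.7944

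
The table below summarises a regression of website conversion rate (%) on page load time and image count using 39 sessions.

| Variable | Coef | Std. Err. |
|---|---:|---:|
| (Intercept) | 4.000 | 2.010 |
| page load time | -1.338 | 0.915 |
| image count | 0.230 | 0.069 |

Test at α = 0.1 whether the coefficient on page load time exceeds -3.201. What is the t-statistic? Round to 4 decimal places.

t = 2.0361

Read off: b = -1.338, SE = 0.915 for page load time.
H₀: β₁ = -3.201 vs H₁: β₁ > -3.201.
t = (-1.338 − (-3.201)) / 0.915 = 2.0361.
df = n − k − 1 = 39 − 2 − 1 = 36.
One-sided p ≈ 0.0246, which is < 0.1, so reject H₀.
There is evidence that the true slope on page load time exceeds -3.201 % per unit, holding the other predictors fixed.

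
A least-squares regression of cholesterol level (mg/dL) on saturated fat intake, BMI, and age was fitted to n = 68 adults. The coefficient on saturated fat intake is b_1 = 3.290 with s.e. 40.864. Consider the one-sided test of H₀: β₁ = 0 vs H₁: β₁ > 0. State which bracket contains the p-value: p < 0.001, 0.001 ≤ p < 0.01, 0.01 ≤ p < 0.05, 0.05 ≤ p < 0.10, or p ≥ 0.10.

p ≥ 0.10

t = 3.290 / 40.864 = 0.081.
df = n − k − 1 = 68 − 3 − 1 = 64.
One-sided p = P(T_{64} > t) ≈ 0.4680.
So p ≥ 0.10.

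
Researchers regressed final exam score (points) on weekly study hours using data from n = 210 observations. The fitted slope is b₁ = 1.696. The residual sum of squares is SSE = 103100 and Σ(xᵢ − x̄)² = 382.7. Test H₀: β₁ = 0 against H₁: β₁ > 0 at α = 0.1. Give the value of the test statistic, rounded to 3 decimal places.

MSE = SSE/(n − 2) = 103100/208 = 495.673.
SE(b₁) = √(MSE/Sₓₓ) = √(495.673/382.7) = 1.13807.
t = 1.696 / 1.13807 = 1.490.
df = n − 2 = 208.
One-sided p ≈ 0.0688, which is < 0.1, so reject H₀.
There is evidence that the true slope on weekly study hours is positive.

t = 1.490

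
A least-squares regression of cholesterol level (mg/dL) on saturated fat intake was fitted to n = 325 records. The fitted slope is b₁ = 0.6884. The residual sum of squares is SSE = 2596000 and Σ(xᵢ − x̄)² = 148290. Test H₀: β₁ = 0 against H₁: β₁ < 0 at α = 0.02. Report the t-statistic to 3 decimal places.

t = 2.957

MSE = SSE/(n − 2) = 2596000/323 = 8037.15.
SE(b₁) = √(MSE/Sₓₓ) = √(8037.15/148290) = 0.232807.
t = 0.6884 / 0.232807 = 2.957.
df = n − 2 = 323.
One-sided p ≈ 0.9983, which is ≥ 0.02, so fail to reject H₀.
The data do not give significant evidence that the true slope on saturated fat intake is negative.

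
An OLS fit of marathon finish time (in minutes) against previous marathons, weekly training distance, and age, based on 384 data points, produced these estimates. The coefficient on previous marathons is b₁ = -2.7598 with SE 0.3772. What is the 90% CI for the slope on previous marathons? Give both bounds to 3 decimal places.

df = n − k − 1 = 384 − 3 − 1 = 380.
t* = t_{0.05, 380} = 1.648873.
Margin = t* × SE = 1.648873 × 0.3772 = 0.62196.
CI: -2.7598 ± 0.62196 → (-3.382, -2.138).
With 90% confidence, each one-unit increase in previous marathons is associated with a change of between -3.382 and -2.138 minutes in marathon finish time, holding the other predictors fixed.

(-3.382, -2.138)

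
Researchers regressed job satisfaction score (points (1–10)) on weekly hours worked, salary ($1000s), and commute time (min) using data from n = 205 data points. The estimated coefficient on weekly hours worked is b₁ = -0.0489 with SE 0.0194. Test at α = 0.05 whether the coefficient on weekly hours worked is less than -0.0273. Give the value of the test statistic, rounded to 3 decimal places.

H₀: β₁ = -0.0273 vs H₁: β₁ < -0.0273.
t = (b₁ − β₁⁰)/SE = (-0.0489 − (-0.0273)) / 0.0194 = -1.113.
df = n − k − 1 = 205 − 3 − 1 = 201.
One-sided p ≈ 0.1334, which is ≥ 0.05, so fail to reject H₀.
The data do not give significant evidence that the true slope on weekly hours worked is below -0.0273 points (1–10) per unit, holding the other predictors fixed.

t = -1.113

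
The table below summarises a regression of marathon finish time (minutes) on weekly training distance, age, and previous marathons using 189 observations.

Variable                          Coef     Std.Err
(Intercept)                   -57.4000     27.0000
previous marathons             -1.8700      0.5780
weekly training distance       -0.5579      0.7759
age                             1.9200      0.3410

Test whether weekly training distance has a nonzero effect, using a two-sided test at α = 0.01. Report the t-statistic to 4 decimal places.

Read off: b = -0.5579, SE = 0.7759 for weekly training distance.
H₀: β₁ = 0 vs H₁: β₁ ≠ 0.
t = -0.5579 / 0.7759 = -0.7190.
df = n − k − 1 = 189 − 3 − 1 = 185.
Two-sided p ≈ 0.4730, which is ≥ 0.01, so fail to reject H₀.
The data do not give significant evidence of an association between weekly training distance and marathon finish time, after adjusting for the other predictors.

t = -0.7190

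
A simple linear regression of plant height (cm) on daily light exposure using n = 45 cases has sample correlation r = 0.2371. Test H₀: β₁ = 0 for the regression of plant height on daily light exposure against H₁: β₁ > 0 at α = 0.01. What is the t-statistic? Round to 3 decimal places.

t = 1.600

t = r·√(n − 2)/√(1 − r²) = 0.2371·√43/√0.943784 = 1.600.
df = n − 2 = 43.
One-sided p ≈ 0.0584, which is ≥ 0.01, so fail to reject H₀.
The data do not give significant evidence of a linear association between daily light exposure and plant height.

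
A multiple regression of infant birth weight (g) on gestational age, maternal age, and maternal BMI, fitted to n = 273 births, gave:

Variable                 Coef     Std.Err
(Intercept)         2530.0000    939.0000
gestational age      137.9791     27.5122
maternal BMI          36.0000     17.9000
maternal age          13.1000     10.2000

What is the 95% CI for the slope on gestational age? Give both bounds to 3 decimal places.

Read off: b = 137.9791, SE = 27.5122 for gestational age.
df = n − k − 1 = 273 − 3 − 1 = 269.
t* = t_{0.025, 269} = 1.968822.
Margin = t* × SE = 1.968822 × 27.5122 = 54.16662.
CI: 137.9791 ± 54.16662 → (83.812, 192.146).

(83.812, 192.146)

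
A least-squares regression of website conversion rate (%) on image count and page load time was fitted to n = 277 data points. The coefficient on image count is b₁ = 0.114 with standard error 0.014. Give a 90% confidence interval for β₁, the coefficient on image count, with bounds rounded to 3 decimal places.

df = n − k − 1 = 277 − 2 − 1 = 274.
t* = t_{0.05, 274} = 1.650434.
Margin = t* × SE = 1.650434 × 0.014 = 0.02311.
CI: 0.114 ± 0.02311 → (0.091, 0.137).
With 90% confidence, each one-unit increase in image count is associated with a change of between 0.091 and 0.137 % in website conversion rate, holding the other predictors fixed.

(0.091, 0.137)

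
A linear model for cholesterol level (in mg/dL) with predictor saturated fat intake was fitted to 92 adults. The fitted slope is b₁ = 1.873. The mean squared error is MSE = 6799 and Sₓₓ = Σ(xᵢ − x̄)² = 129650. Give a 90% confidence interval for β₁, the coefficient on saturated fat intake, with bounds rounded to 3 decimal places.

(1.492, 2.254)

SE(b₁) = √(MSE/Sₓₓ) = √(6799/129650) = 0.229.
df = n − 2 = 90.
t* = t_{0.05, 90} = 1.661961.
Margin = t* × SE = 1.661961 × 0.229 = 0.38059.
CI: 1.873 ± 0.38059 → (1.492, 2.254).
With 90% confidence, each one-unit increase in saturated fat intake is associated with a change of between 1.492 and 2.254 mg/dL in cholesterol level.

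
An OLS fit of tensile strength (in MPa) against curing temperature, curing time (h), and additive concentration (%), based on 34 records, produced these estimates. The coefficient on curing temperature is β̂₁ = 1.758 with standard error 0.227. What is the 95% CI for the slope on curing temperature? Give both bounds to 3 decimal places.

df = n − k − 1 = 34 − 3 − 1 = 30.
t* = t_{0.025, 30} = 2.042272.
Margin = t* × SE = 2.042272 × 0.227 = 0.46360.
CI: 1.758 ± 0.46360 → (1.294, 2.222).
With 95% confidence, each one-unit increase in curing temperature is associated with a change of between 1.294 and 2.222 MPa in tensile strength, holding the other predictors fixed.

(1.294, 2.222)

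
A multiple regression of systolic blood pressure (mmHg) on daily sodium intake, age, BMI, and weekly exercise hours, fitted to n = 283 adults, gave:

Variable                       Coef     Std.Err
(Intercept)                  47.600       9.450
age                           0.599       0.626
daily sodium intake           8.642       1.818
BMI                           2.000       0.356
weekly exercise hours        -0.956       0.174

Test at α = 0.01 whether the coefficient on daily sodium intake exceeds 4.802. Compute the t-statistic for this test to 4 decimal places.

t = 2.1122

Read off: b = 8.642, SE = 1.818 for daily sodium intake.
H₀: β₁ = 4.802 vs H₁: β₁ > 4.802.
t = (8.642 − 4.802) / 1.818 = 2.1122.
df = n − k − 1 = 283 − 4 − 1 = 278.
One-sided p ≈ 0.0178, which is ≥ 0.01, so fail to reject H₀.
The data do not give significant evidence that the true slope on daily sodium intake exceeds 4.802 mmHg per unit, holding the other predictors fixed.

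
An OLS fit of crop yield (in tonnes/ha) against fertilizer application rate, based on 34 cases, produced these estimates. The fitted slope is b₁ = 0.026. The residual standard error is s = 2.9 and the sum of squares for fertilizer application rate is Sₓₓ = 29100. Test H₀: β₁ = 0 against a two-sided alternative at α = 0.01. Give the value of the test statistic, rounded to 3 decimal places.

SE(b₁) = s/√Sₓₓ = 2.9/√29100 = 0.0170001.
t = 0.026 / 0.0170001 = 1.529.
df = n − 2 = 32.
Two-sided p ≈ 0.1360, which is ≥ 0.01, so fail to reject H₀.
The data do not give significant evidence of an association between fertilizer application rate and crop yield.

t = 1.529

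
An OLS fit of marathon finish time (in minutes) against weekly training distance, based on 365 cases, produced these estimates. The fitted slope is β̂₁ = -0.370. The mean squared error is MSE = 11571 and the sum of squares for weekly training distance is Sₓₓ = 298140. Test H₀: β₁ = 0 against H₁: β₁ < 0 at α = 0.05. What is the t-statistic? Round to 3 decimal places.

SE(β̂₁) = √(MSE/Sₓₓ) = √(11571/298140) = 0.197004.
t = -0.370 / 0.197004 = -1.878.
df = n − 2 = 363.
One-sided p ≈ 0.0306, which is < 0.05, so reject H₀.
There is evidence that the true slope on weekly training distance is negative.

t = -1.878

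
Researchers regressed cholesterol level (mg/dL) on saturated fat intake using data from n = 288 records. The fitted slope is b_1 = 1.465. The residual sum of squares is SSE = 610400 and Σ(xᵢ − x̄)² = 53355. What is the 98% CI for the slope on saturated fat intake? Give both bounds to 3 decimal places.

(0.997, 1.933)

MSE = SSE/(n − 2) = 610400/286 = 2134.27.
SE(b_1) = √(MSE/Sₓₓ) = √(2134.27/53355) = 0.200003.
df = n − 2 = 286.
t* = t_{0.01, 286} = 2.339457.
Margin = t* × SE = 2.339457 × 0.200003 = 0.46790.
CI: 1.465 ± 0.46790 → (0.997, 1.933).
With 98% confidence, each one-unit increase in saturated fat intake is associated with a change of between 0.997 and 1.933 mg/dL in cholesterol level.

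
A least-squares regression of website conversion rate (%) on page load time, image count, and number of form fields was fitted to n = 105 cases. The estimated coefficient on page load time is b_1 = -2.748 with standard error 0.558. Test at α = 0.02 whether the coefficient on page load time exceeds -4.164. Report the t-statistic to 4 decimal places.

H₀: β₁ = -4.164 vs H₁: β₁ > -4.164.
t = (b_1 − β₁⁰)/SE = (-2.748 − (-4.164)) / 0.558 = 2.5376.
df = n − k − 1 = 105 − 3 − 1 = 101.
One-sided p ≈ 0.0063, which is < 0.02, so reject H₀.
There is evidence that the true slope on page load time exceeds -4.164 % per unit, holding the other predictors fixed.

t = 2.5376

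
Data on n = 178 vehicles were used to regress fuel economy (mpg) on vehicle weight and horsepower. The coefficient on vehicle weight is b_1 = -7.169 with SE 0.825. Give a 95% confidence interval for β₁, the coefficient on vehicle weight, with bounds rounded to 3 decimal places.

(-8.797, -5.541)

df = n − k − 1 = 178 − 2 − 1 = 175.
t* = t_{0.025, 175} = 1.973612.
Margin = t* × SE = 1.973612 × 0.825 = 1.62823.
CI: -7.169 ± 1.62823 → (-8.797, -5.541).
With 95% confidence, each one-unit increase in vehicle weight is associated with a change of between -8.797 and -5.541 mpg in fuel economy, holding the other predictors fixed.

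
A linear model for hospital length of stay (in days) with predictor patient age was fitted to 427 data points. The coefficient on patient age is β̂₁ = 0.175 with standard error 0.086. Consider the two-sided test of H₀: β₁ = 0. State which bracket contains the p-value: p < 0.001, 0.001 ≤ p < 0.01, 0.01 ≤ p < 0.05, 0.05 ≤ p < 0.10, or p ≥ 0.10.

t = 0.175 / 0.086 = 2.035.
df = n − 2 = 427 − 2 = 425.
Two-sided p = 2·P(T_{425} > |t|) ≈ 0.0425.
So 0.01 ≤ p < 0.05.

0.01 ≤ p < 0.05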